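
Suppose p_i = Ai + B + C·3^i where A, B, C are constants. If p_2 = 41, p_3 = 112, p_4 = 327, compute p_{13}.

Plug in i = 2, 3, 4: 2A + B + 9C = 41; 3A + B + 27C = 112; 4A + B + 81C = 327.
Subtracting the first from the second: A + 18C = 71.
Subtracting the second from the third: A + 54C = 215.
Solving: C = 4, A = -1, then B = 7.
Hence p_{13} = -1·13 + 7 + 4·1594323 = 6377286.

6377286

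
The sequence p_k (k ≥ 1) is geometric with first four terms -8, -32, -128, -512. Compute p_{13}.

Common ratio r = 4.
p_k = (-8)·4^(k-1).
p_{13} = (-8)·4^12 = -134217728.

-134217728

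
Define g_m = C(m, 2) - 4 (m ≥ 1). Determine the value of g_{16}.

116

C(16, 2) = 120, so g_{16} = 116.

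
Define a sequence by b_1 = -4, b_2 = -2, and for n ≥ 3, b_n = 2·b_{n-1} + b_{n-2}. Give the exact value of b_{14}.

-122362

b_3 = -8;  b_4 = -18;  b_5 = -44;  …;  b_{11} = -8696;  b_{12} = -20994;  b_{13} = -50684;  b_{14} = -122362.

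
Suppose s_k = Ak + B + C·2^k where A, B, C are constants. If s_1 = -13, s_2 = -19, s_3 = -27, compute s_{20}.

Plug in k = 1, 2, 3: A + B + 2C = -13; 2A + B + 4C = -19; 3A + B + 8C = -27.
Subtracting the first from the second: A + 2C = -6.
Subtracting the second from the third: A + 4C = -8.
Solving: C = -1, A = -4, then B = -7.
So s_k = -4·k + (-7) + (-1)·2^k; at k=20 this is -1048663.

-1048663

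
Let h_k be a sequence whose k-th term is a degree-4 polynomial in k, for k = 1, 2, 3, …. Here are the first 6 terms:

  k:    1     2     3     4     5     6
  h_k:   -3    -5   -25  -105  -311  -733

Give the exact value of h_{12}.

1st diffs: -2, -20, -80, -206, -422.
2nd diffs: -18, -60, -126, -216.
3rd diffs: -42, -66, -90.
4th diffs: -24, -24 (constant).
Newton forward-difference form: h_k = -3 + (-2)·C(k-1,1) + (-18)·C(k-1,2) + (-42)·C(k-1,3) + (-24)·C(k-1,4).
At k = 12: k-1 = 11, so h_{12} = -3 - 22 - 990 - 6930 - 7920 = -15865.

-15865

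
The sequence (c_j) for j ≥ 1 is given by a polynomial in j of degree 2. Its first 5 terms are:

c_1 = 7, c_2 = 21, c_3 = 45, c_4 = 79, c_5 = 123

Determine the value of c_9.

1st diffs: 14, 24, 34, 44.
2nd diffs: 10, 10, 10 (constant).
Newton forward-difference form: c_j = 7 + 14·C(j-1,1) + 10·C(j-1,2).
At j = 9: j-1 = 8, so c_9 = 7 + 112 + 280 = 399.

399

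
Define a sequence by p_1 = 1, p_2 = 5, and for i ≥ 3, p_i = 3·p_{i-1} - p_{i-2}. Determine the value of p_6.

254

Iterate the recurrence:
p_3 = 14; p_4 = 37; p_5 = 97; p_6 = 254.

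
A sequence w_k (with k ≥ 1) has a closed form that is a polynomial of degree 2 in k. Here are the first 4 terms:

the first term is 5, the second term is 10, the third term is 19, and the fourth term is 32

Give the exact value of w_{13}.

1st diffs: 5, 9, 13.
2nd diffs: 4, 4 (constant).
Newton forward-difference form: w_k = 5 + 5·C(k-1,1) + 4·C(k-1,2).
At k = 13: k-1 = 12, so w_{13} = 5 + 60 + 264 = 329.

329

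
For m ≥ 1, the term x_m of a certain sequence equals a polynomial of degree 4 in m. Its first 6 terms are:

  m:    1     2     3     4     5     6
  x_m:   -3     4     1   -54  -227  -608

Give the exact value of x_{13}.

1st diffs: 7, -3, -55, -173, -381.
2nd diffs: -10, -52, -118, -208.
3rd diffs: -42, -66, -90.
4th diffs: -24, -24 (constant).
Newton forward-difference form: x_m = -3 + 7·C(m-1,1) + (-10)·C(m-1,2) + (-42)·C(m-1,3) + (-24)·C(m-1,4).
At m = 13: m-1 = 12, so x_{13} = -3 + 84 - 660 - 9240 - 11880 = -21699.

-21699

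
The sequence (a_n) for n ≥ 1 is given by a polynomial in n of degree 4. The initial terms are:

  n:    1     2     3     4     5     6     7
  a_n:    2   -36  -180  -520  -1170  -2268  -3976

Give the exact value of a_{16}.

-85408

1st diffs: -38, -144, -340, -650, -1098, -1708.
2nd diffs: -106, -196, -310, -448, -610.
3rd diffs: -90, -114, -138, -162.
4th diffs: -24, -24, -24 (constant).
So a_n = -n^4 - 5n^3 + 2n^2 + 6n.
Evaluating at n = 16 gives a_{16} = -85408.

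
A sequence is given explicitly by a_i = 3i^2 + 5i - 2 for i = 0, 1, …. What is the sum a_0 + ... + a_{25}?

Over i = 0..25: Σi = 325, Σi² = 5525.
Total = (3)·5525 + (5)·325 + (-2)·26 = 18148.

18148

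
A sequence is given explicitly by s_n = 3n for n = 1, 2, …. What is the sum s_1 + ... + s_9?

135

Over n = 1..9: Σn = 45.
Total = (3)·45 = 135.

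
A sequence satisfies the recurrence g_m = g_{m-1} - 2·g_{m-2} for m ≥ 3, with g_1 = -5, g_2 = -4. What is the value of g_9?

g_3 = 6  g_4 = 14  g_5 = 2  g_6 = -26  g_7 = -30  g_8 = 22  g_9 = 82.

82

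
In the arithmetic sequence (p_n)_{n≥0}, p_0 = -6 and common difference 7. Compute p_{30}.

204

p_n = -6 + (n - 0)·7.
p_{30} = -6 + 30·7 = 204.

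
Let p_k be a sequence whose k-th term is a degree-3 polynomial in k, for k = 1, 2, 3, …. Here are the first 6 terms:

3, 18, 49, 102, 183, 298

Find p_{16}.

4638

1st diffs: 15, 31, 53, 81, 115.
2nd diffs: 16, 22, 28, 34.
3rd diffs: 6, 6, 6 (constant).
Newton forward-difference form: p_k = 3 + 15·C(k-1,1) + 16·C(k-1,2) + 6·C(k-1,3).
At k = 16: k-1 = 15, so p_{16} = 3 + 225 + 1680 + 2730 = 4638.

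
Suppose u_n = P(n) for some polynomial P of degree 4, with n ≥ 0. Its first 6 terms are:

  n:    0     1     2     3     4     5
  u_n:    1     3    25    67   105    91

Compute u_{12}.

-10535

1st diffs: 2, 22, 42, 38, -14.
2nd diffs: 20, 20, -4, -52.
3rd diffs: 0, -24, -48.
4th diffs: -24, -24 (constant).
So u_n = -n^4 + 6n^3 - n^2 - 2n + 1.
Evaluating at n = 12 gives u_{12} = -10535.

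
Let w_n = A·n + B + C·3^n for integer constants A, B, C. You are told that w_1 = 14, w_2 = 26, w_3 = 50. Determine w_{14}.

4783058

Write the equations: A + B + 3C = 14; 2A + B + 9C = 26; 3A + B + 27C = 50.
Subtracting the first from the second: A + 6C = 12.
Subtracting the second from the third: A + 18C = 24.
Solving: C = 1, A = 6, then B = 5.
Therefore w_{14} = 84 + 5 + 1·4782969 = 4783058.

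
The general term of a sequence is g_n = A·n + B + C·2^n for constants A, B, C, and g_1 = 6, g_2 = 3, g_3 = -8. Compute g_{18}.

At n = 1, 2, 3: A + B + 2C = 6; 2A + B + 4C = 3; 3A + B + 8C = -8.
Subtracting the first from the second: A + 2C = -3.
Subtracting the second from the third: A + 4C = -11.
Solving: C = -4, A = 5, then B = 9.
Therefore g_{18} = 90 + 9 + (-4)·262144 = -1048477.

-1048477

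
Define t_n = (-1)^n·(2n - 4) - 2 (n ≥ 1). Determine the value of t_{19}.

(-1)^19 = -1; 2n - 4 at n=19 is 34; so t_{19} = -36.

-36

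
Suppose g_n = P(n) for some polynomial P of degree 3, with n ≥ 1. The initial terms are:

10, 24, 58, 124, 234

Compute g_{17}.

9354

1st diffs: 14, 34, 66, 110.
2nd diffs: 20, 32, 44.
3rd diffs: 12, 12 (constant).
So g_n = 2n^3 - 2n^2 + 6n + 4.
Evaluating at n = 17 gives g_{17} = 9354.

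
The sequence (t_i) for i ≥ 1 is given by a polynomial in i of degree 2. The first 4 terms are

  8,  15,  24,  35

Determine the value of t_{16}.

1st diffs: 7, 9, 11.
2nd diffs: 2, 2 (constant).
Newton forward-difference form: t_i = 8 + 7·C(i-1,1) + 2·C(i-1,2).
At i = 16: i-1 = 15, so t_{16} = 8 + 105 + 210 = 323.

323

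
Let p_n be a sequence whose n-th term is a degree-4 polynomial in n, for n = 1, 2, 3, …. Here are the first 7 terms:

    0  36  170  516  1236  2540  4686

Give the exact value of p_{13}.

55740

1st diffs: 36, 134, 346, 720, 1304, 2146.
2nd diffs: 98, 212, 374, 584, 842.
3rd diffs: 114, 162, 210, 258.
4th diffs: 48, 48, 48 (constant).
Newton forward-difference form: p_n = 36·C(n-1,1) + 98·C(n-1,2) + 114·C(n-1,3) + 48·C(n-1,4).
At n = 13: n-1 = 12, so p_{13} = 432 + 6468 + 25080 + 23760 = 55740.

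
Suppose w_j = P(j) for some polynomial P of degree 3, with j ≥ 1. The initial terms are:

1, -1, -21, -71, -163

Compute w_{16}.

1st diffs: -2, -20, -50, -92.
2nd diffs: -18, -30, -42.
3rd diffs: -12, -12 (constant).
So w_j = -2j^3 + 3j^2 + 3j - 3.
Evaluating at j = 16 gives w_{16} = -7379.

-7379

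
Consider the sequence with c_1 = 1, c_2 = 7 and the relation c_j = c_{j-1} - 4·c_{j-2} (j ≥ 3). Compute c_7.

c_3 = 3;  c_4 = -25;  c_5 = -37;  c_6 = 63;  c_7 = 211.

211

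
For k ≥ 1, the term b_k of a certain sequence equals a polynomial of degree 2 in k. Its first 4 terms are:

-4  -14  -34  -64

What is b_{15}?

1st diffs: -10, -20, -30.
2nd diffs: -10, -10 (constant).
Newton forward-difference form: b_k = -4 + (-10)·C(k-1,1) + (-10)·C(k-1,2).
At k = 15: k-1 = 14, so b_{15} = -4 - 140 - 910 = -1054.

-1054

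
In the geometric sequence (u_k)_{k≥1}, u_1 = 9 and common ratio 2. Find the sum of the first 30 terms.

u_k = 9·2^(k-1).
S = 9·(2^30 - 1)/(2 - 1) = 9·(1073741824 - 1)/(1) = 9663676407.

9663676407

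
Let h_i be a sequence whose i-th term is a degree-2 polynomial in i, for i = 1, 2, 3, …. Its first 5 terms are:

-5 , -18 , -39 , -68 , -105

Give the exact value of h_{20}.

-1620

1st diffs: -13, -21, -29, -37.
2nd diffs: -8, -8, -8 (constant).
So h_i = -4i^2 - i.
Evaluating at i = 20 gives h_{20} = -1620.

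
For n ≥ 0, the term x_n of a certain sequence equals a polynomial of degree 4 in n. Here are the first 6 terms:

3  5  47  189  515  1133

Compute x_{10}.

1st diffs: 2, 42, 142, 326, 618.
2nd diffs: 40, 100, 184, 292.
3rd diffs: 60, 84, 108.
4th diffs: 24, 24 (constant).
Newton forward-difference form: x_n = 3 + 2·C(n,1) + 40·C(n,2) + 60·C(n,3) + 24·C(n,4).
At n = 10: n = 10, so x_{10} = 3 + 20 + 1800 + 7200 + 5040 = 14063.

14063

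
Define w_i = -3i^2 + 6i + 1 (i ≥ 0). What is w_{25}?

w_{25} = -3·25^2 + 6·25 + 1 = -1724.

-1724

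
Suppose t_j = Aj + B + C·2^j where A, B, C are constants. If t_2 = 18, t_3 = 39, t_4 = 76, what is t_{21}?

8388705

The three given values yield: 2A + B + 4C = 18; 3A + B + 8C = 39; 4A + B + 16C = 76.
Subtracting the first from the second: A + 4C = 21.
Subtracting the second from the third: A + 8C = 37.
Solving: C = 4, A = 5, then B = -8.
Hence t_{21} = 5·21 + (-8) + 4·2097152 = 8388705.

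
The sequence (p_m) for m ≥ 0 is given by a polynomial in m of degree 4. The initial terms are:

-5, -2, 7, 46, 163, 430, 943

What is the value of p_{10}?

8215

1st diffs: 3, 9, 39, 117, 267, 513.
2nd diffs: 6, 30, 78, 150, 246.
3rd diffs: 24, 48, 72, 96.
4th diffs: 24, 24, 24 (constant).
Newton forward-difference form: p_m = -5 + 3·C(m,1) + 6·C(m,2) + 24·C(m,3) + 24·C(m,4).
At m = 10: m = 10, so p_{10} = -5 + 30 + 270 + 2880 + 5040 = 8215.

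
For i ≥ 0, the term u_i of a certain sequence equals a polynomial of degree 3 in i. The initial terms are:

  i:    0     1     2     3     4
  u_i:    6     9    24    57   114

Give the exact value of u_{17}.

5769

1st diffs: 3, 15, 33, 57.
2nd diffs: 12, 18, 24.
3rd diffs: 6, 6 (constant).
Newton forward-difference form: u_i = 6 + 3·C(i,1) + 12·C(i,2) + 6·C(i,3).
At i = 17: i = 17, so u_{17} = 6 + 51 + 1632 + 4080 = 5769.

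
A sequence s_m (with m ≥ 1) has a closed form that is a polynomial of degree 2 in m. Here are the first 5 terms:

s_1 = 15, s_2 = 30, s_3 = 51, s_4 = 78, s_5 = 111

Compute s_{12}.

510

1st diffs: 15, 21, 27, 33.
2nd diffs: 6, 6, 6 (constant).
Newton forward-difference form: s_m = 15 + 15·C(m-1,1) + 6·C(m-1,2).
At m = 12: m-1 = 11, so s_{12} = 15 + 165 + 330 = 510.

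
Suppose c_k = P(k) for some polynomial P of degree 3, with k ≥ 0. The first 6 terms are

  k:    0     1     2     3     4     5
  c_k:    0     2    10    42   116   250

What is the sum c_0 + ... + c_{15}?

1st diffs: 2, 8, 32, 74, 134.
2nd diffs: 6, 24, 42, 60.
3rd diffs: 18, 18, 18 (constant).
Newton forward-difference form: c_k = 2·C(k,1) + 6·C(k,2) + 18·C(k,3).
Continuing: …, 462, 770, 1192, 1746, …, c_{15} = 8850.
Summing k = 0..15 (16 terms) gives 36360.

36360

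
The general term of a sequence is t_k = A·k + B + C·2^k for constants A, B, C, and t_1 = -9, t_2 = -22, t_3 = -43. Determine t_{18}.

Write the equations: A + B + 2C = -9; 2A + B + 4C = -22; 3A + B + 8C = -43.
Subtracting the first from the second: A + 2C = -13.
Subtracting the second from the third: A + 4C = -21.
Solving: C = -4, A = -5, then B = 4.
Therefore t_{18} = -90 + 4 + (-4)·262144 = -1048662.

-1048662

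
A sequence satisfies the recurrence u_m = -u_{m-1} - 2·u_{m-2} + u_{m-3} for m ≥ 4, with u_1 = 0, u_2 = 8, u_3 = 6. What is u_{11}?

Iterate the recurrence:
u_4 = -22, u_5 = 18, u_6 = 32, u_7 = -90, u_8 = 44, u_9 = 168, u_{10} = -346, u_{11} = 54.

54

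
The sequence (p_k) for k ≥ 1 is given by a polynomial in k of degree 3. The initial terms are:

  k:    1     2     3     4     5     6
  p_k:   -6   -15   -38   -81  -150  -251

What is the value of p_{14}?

-2931

1st diffs: -9, -23, -43, -69, -101.
2nd diffs: -14, -20, -26, -32.
3rd diffs: -6, -6, -6 (constant).
So p_k = -k^3 - k^2 + k - 5.
Evaluating at k = 14 gives p_{14} = -2931.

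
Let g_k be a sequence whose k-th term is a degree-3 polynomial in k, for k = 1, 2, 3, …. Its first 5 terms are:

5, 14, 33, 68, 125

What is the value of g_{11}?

1st diffs: 9, 19, 35, 57.
2nd diffs: 10, 16, 22.
3rd diffs: 6, 6 (constant).
Newton forward-difference form: g_k = 5 + 9·C(k-1,1) + 10·C(k-1,2) + 6·C(k-1,3).
At k = 11: k-1 = 10, so g_{11} = 5 + 90 + 450 + 720 = 1265.

1265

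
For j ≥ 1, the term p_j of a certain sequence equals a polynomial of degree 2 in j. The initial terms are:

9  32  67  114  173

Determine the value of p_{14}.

1st diffs: 23, 35, 47, 59.
2nd diffs: 12, 12, 12 (constant).
Newton forward-difference form: p_j = 9 + 23·C(j-1,1) + 12·C(j-1,2).
At j = 14: j-1 = 13, so p_{14} = 9 + 299 + 936 = 1244.

1244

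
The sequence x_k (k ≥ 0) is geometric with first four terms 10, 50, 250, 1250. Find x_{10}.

Common ratio r = 5.
x_k = 10·5^(k-0).
x_{10} = 10·5^10 = 97656250.

97656250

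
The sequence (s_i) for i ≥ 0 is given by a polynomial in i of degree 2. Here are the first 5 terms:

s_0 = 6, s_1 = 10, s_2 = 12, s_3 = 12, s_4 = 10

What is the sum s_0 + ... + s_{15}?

-544

1st diffs: 4, 2, 0, -2.
2nd diffs: -2, -2, -2 (constant).
Newton forward-difference form: s_i = 6 + 4·C(i,1) + (-2)·C(i,2).
Continuing: …, 6, 0, -8, -18, …, s_{15} = -144.
Summing i = 0..15 (16 terms) gives -544.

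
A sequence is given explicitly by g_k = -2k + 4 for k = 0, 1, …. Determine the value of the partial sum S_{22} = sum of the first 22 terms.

Over k = 0..21: Σk = 231.
Total = (-2)·231 + (4)·22 = -374.

-374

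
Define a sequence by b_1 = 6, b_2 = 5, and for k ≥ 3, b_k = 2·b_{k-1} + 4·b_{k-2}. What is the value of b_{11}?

349696

b_3 = 34, b_4 = 88, b_5 = 312, b_6 = 976, b_7 = 3200, b_8 = 10304, b_9 = 33408, b_{10} = 108032, b_{11} = 349696.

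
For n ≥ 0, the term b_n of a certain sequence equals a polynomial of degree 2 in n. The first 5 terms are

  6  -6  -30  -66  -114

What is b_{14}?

-1254

1st diffs: -12, -24, -36, -48.
2nd diffs: -12, -12, -12 (constant).
Newton forward-difference form: b_n = 6 + (-12)·C(n,1) + (-12)·C(n,2).
At n = 14: n = 14, so b_{14} = 6 - 168 - 1092 = -1254.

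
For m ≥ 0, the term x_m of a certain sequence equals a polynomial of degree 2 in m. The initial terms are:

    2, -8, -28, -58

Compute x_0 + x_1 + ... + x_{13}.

-4522

1st diffs: -10, -20, -30.
2nd diffs: -10, -10 (constant).
Newton forward-difference form: x_m = 2 + (-10)·C(m,1) + (-10)·C(m,2).
Continuing: …, -98, -148, -208, -278, …, x_{13} = -908.
Summing m = 0..13 (14 terms) gives -4522.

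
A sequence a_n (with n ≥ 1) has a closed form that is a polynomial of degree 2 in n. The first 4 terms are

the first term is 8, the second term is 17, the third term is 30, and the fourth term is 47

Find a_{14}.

437

1st diffs: 9, 13, 17.
2nd diffs: 4, 4 (constant).
Newton forward-difference form: a_n = 8 + 9·C(n-1,1) + 4·C(n-1,2).
At n = 14: n-1 = 13, so a_{14} = 8 + 117 + 312 = 437.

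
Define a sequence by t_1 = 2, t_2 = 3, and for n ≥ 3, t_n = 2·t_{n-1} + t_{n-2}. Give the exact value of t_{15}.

309268

Compute successive terms:
t_3 = 8; t_4 = 19; t_5 = 46; …; t_{12} = 21979; t_{13} = 53062; t_{14} = 128103; t_{15} = 309268.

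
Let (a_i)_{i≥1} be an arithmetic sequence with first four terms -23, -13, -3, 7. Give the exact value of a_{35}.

317

Common difference d = 10.
a_i = -23 + (i - 1)·10.
a_{35} = -23 + 34·10 = 317.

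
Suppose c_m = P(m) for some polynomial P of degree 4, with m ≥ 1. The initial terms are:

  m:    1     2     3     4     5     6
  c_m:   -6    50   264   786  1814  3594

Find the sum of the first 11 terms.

100760

1st diffs: 56, 214, 522, 1028, 1780.
2nd diffs: 158, 308, 506, 752.
3rd diffs: 150, 198, 246.
4th diffs: 48, 48 (constant).
Newton forward-difference form: c_m = -6 + 56·C(m-1,1) + 158·C(m-1,2) + 150·C(m-1,3) + 48·C(m-1,4).
Continuing: …, 6420, 10634, 16626, 24834, …, c_{11} = 35744.
Summing m = 1..11 (11 terms) gives 100760.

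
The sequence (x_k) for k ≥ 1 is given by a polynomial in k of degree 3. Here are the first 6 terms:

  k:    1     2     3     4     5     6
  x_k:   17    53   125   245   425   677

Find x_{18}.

1st diffs: 36, 72, 120, 180, 252.
2nd diffs: 36, 48, 60, 72.
3rd diffs: 12, 12, 12 (constant).
So x_k = 2k^3 + 6k^2 + 4k + 5.
Evaluating at k = 18 gives x_{18} = 13685.

13685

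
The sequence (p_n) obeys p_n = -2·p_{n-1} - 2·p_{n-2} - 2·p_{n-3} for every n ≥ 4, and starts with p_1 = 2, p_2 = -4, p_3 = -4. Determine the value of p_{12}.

128

Iterate the recurrence:
p_4 = 12, p_5 = -8, p_6 = 0, p_7 = -8, p_8 = 32, p_9 = -48, p_{10} = 48, p_{11} = -64, p_{12} = 128.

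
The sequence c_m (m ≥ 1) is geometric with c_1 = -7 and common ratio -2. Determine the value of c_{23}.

c_m = (-7)·(-2)^(m-1).
c_{23} = (-7)·(-2)^22 = -29360128.

-29360128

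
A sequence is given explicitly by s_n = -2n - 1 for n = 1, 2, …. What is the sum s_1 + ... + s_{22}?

-528

Over n = 1..22: Σn = 253.
Total = (-2)·253 + (-1)·22 = -528.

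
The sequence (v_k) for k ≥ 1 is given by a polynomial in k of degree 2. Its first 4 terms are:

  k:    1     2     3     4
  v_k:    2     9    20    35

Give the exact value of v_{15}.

1st diffs: 7, 11, 15.
2nd diffs: 4, 4 (constant).
So v_k = 2k^2 + k - 1.
Evaluating at k = 15 gives v_{15} = 464.

464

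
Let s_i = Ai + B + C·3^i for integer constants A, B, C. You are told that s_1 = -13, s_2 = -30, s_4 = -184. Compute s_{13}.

-3188713

Write the equations: A + B + 3C = -13; 2A + B + 9C = -30; 4A + B + 81C = -184.
Subtracting the first from the second: A + 6C = -17.
Subtracting the second from the third: 2A + 72C = -154.
Solving: C = -2, A = -5, then B = -2.
So s_i = -5·i + (-2) + (-2)·3^i; at i=13 this is -3188713.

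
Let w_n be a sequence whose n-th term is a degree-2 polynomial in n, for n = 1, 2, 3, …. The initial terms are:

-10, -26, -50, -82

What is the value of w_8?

1st diffs: -16, -24, -32.
2nd diffs: -8, -8 (constant).
Newton forward-difference form: w_n = -10 + (-16)·C(n-1,1) + (-8)·C(n-1,2).
At n = 8: n-1 = 7, so w_8 = -10 - 112 - 168 = -290.

-290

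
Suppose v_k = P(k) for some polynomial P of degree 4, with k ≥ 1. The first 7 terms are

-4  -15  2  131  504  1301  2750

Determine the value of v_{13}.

43952

1st diffs: -11, 17, 129, 373, 797, 1449.
2nd diffs: 28, 112, 244, 424, 652.
3rd diffs: 84, 132, 180, 228.
4th diffs: 48, 48, 48 (constant).
So v_k = 2k^4 - 6k^3 + k - 1.
Evaluating at k = 13 gives v_{13} = 43952.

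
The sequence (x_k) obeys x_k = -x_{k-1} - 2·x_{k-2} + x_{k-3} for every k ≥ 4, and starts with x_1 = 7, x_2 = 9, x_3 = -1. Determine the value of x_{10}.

Applying the relation repeatedly:
x_4 = -10  x_5 = 21  x_6 = -2  x_7 = -50  x_8 = 75  x_9 = 23  x_{10} = -223.

-223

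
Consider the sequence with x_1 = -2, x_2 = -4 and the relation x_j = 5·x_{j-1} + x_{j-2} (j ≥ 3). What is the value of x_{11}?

Step forward from the initial values:
x_3 = -22;  x_4 = -114;  x_5 = -592;  x_6 = -3074;  x_7 = -15962;  x_8 = -82884;  x_9 = -430382;  x_{10} = -2234794;  x_{11} = -11604352.

-11604352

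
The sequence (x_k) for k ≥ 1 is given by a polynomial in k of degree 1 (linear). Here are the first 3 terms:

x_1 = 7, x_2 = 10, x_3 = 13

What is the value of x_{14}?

46

1st diffs: 3, 3 (constant).
So x_k = 3k + 4.
Evaluating at k = 14 gives x_{14} = 46.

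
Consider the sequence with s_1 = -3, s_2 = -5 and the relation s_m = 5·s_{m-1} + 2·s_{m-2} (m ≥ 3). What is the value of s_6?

-4765

Iterate the recurrence:
s_3 = -31  s_4 = -165  s_5 = -887  s_6 = -4765.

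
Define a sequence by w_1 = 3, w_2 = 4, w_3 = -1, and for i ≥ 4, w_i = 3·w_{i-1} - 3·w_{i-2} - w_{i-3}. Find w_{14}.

-6650

Step forward from the initial values:
w_4 = -18, w_5 = -55, w_6 = -110, …, w_{11} = 3299, w_{12} = 5122, w_{13} = 4005, w_{14} = -6650.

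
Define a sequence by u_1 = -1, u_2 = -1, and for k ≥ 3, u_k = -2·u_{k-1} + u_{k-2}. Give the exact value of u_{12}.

u_3 = 1  u_4 = -3  u_5 = 7  u_6 = -17  u_7 = 41  u_8 = -99  u_9 = 239  u_{10} = -577  u_{11} = 1393  u_{12} = -3363.

-3363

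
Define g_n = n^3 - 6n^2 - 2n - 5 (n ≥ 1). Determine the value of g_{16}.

g_{16} = 1·16^3 - 6·16^2 - 2·16 - 5 = 2523.

2523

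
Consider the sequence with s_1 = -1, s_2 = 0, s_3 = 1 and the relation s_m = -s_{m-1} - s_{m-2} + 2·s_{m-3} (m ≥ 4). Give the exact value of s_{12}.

-9

Step forward from the initial values:
s_4 = -3  s_5 = 2  s_6 = 3  s_7 = -11  s_8 = 12  s_9 = 5  s_{10} = -39  s_{11} = 58  s_{12} = -9.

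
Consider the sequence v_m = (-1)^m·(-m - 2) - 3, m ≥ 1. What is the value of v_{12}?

-17

(-1)^12 = 1; -m - 2 at m=12 is -14; so v_{12} = -17.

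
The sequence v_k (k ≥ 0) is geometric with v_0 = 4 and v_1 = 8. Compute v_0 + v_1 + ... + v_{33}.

Common ratio r = 2.
v_k = 4·2^(k-0).
S = 4·(2^34 - 1)/(2 - 1) = 4·(17179869184 - 1)/(1) = 68719476732.

68719476732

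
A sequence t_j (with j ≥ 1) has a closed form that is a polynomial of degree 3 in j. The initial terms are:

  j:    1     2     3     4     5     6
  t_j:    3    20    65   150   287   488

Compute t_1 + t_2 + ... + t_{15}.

30950

1st diffs: 17, 45, 85, 137, 201.
2nd diffs: 28, 40, 52, 64.
3rd diffs: 12, 12, 12 (constant).
So t_j = 2j^3 + 2j^2 - 3j + 2.
Continuing: …, 765, 1130, 1595, 2172, …, t_{15} = 7157.
Summing j = 1..15 (15 terms) gives 30950.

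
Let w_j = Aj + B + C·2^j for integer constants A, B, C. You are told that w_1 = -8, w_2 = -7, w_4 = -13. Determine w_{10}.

Write the equations: A + B + 2C = -8; 2A + B + 4C = -7; 4A + B + 16C = -13.
Subtracting the first from the second: A + 2C = 1.
Subtracting the second from the third: 2A + 12C = -6.
Solving: C = -1, A = 3, then B = -9.
So w_j = 3·j + (-9) + (-1)·2^j; at j=10 this is -1003.

-1003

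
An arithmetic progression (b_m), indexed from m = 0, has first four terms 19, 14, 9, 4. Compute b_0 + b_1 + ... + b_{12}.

Common difference d = -5.
b_m = 19 + (m - 0)·(-5).
b_{12} = -41; S = 13·(19 + (-41))/2 = -143.

-143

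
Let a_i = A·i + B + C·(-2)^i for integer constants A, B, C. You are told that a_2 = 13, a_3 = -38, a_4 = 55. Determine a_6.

241

Plug in i = 2, 3, 4: 2A + B + 4C = 13; 3A + B - 8C = -38; 4A + B + 16C = 55.
Subtracting the first from the second: A - 12C = -51.
Subtracting the second from the third: A + 24C = 93.
Solving: C = 4, A = -3, then B = 3.
Therefore a_6 = -18 + 3 + 4·64 = 241.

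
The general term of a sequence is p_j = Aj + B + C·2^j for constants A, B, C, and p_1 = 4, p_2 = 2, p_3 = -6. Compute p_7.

Plug in j = 1, 2, 3: A + B + 2C = 4; 2A + B + 4C = 2; 3A + B + 8C = -6.
Subtracting the first from the second: A + 2C = -2.
Subtracting the second from the third: A + 4C = -8.
Solving: C = -3, A = 4, then B = 6.
Hence p_7 = 4·7 + 6 + (-3)·128 = -350.

-350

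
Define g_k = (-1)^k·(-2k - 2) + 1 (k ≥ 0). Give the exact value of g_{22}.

(-1)^22 = 1; -2k - 2 at k=22 is -46; so g_{22} = -45.

-45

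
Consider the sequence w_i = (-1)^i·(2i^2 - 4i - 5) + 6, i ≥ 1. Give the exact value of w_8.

(-1)^8 = 1; 2i^2 - 4i - 5 at i=8 is 91; so w_8 = 97.

97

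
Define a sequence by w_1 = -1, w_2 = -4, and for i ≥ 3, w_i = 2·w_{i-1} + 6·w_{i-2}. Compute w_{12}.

-1613632

Applying the relation repeatedly:
w_3 = -14; w_4 = -52; w_5 = -188; w_6 = -688; w_7 = -2504; w_8 = -9136; w_9 = -33296; w_{10} = -121408; w_{11} = -442592; w_{12} = -1613632.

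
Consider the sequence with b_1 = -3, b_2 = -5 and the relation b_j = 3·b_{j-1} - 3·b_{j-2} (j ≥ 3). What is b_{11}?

-243

Iterate the recurrence:
b_3 = -6;  b_4 = -3;  b_5 = 9;  b_6 = 36;  b_7 = 81;  b_8 = 135;  b_9 = 162;  b_{10} = 81;  b_{11} = -243.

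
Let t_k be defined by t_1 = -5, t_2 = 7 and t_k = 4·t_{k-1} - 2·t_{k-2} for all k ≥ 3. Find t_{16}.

Applying the relation repeatedly:
t_3 = 38  t_4 = 138  t_5 = 476  …  t_{13} = 8807360  t_{14} = 30070208  t_{15} = 102666112  t_{16} = 350524032.

350524032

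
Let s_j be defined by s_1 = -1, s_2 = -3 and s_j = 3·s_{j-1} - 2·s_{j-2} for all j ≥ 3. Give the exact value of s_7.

Applying the relation repeatedly:
s_3 = -7, s_4 = -15, s_5 = -31, s_6 = -63, s_7 = -127.
(Characteristic roots are 2 and 1.)

-127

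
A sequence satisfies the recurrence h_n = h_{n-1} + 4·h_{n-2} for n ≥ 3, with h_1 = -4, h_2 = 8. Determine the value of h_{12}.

Compute successive terms:
h_3 = -8, h_4 = 24, h_5 = -8, h_6 = 88, h_7 = 56, h_8 = 408, h_9 = 632, h_{10} = 2264, h_{11} = 4792, h_{12} = 13848.

13848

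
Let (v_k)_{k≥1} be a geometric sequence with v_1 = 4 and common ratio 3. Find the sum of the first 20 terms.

v_k = 4·3^(k-1).
S = 4·(3^20 - 1)/(3 - 1) = 4·(3486784401 - 1)/(2) = 6973568800.

6973568800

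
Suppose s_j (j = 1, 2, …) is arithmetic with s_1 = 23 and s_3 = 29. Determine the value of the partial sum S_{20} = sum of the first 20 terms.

1030

Common difference d = (29 - 23) / (3 - 1) = 3.
s_j = 23 + (j - 1)·3.
s_{20} = 80; S = 20·(23 + 80)/2 = 1030.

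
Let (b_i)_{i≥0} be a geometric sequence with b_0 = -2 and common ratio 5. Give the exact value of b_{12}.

b_i = (-2)·5^(i-0).
b_{12} = (-2)·5^12 = -488281250.

-488281250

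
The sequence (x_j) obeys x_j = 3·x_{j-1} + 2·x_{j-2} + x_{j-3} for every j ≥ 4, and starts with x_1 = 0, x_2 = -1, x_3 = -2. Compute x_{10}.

x_4 = -8  x_5 = -29  x_6 = -105  x_7 = -381  x_8 = -1382  x_9 = -5013  x_{10} = -18184.

-18184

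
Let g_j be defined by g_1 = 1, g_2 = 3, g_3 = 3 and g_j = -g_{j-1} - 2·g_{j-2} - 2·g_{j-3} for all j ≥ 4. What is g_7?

7

Applying the relation repeatedly:
g_4 = -11  g_5 = -1  g_6 = 17  g_7 = 7.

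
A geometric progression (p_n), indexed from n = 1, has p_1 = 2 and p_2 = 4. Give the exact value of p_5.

Common ratio r = 2.
p_n = 2·2^(n-1).
p_5 = 2·2^4 = 32.

32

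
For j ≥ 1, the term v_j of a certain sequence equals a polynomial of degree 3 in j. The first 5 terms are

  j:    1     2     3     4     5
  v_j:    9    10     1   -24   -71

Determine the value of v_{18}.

1st diffs: 1, -9, -25, -47.
2nd diffs: -10, -16, -22.
3rd diffs: -6, -6 (constant).
So v_j = -j^3 + j^2 + 5j + 4.
Evaluating at j = 18 gives v_{18} = -5414.

-5414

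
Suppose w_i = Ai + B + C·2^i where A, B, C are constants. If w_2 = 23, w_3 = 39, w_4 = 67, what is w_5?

119

Write the equations: 2A + B + 4C = 23; 3A + B + 8C = 39; 4A + B + 16C = 67.
Subtracting the first from the second: A + 4C = 16.
Subtracting the second from the third: A + 8C = 28.
Solving: C = 3, A = 4, then B = 3.
Hence w_5 = 4·5 + 3 + 3·32 = 119.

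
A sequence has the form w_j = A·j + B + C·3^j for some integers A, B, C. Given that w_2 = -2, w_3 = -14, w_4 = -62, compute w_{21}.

-10460353082

Plug in j = 2, 3, 4: 2A + B + 9C = -2; 3A + B + 27C = -14; 4A + B + 81C = -62.
Subtracting the first from the second: A + 18C = -12.
Subtracting the second from the third: A + 54C = -48.
Solving: C = -1, A = 6, then B = -5.
Hence w_{21} = 6·21 + (-5) + (-1)·10460353203 = -10460353082.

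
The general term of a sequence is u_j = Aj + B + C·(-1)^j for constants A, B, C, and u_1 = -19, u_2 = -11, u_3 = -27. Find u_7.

-43

Plug in j = 1, 2, 3: A + B - C = -19; 2A + B + C = -11; 3A + B - C = -27.
Subtracting the first from the second: A + 2C = 8.
Subtracting the second from the third: A - 2C = -16.
Solving: C = 6, A = -4, then B = -9.
Therefore u_7 = -28 + (-9) + 6·(-1) = -43.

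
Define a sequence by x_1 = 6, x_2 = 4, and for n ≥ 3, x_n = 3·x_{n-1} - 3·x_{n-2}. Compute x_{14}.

Applying the relation repeatedly:
x_3 = -6; x_4 = -30; x_5 = -72; …; x_{11} = 1944; x_{12} = 3402; x_{13} = 4374; x_{14} = 2916.

2916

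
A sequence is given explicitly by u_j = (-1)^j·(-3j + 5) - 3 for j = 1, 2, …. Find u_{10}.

(-1)^10 = 1; -3j + 5 at j=10 is -25; so u_{10} = -28.

-28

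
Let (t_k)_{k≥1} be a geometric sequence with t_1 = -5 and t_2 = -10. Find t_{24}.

Common ratio r = 2.
t_k = (-5)·2^(k-1).
t_{24} = (-5)·2^23 = -41943040.

-41943040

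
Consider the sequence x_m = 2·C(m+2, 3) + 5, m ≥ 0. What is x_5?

75

C(7, 3) = 35, so x_5 = 75.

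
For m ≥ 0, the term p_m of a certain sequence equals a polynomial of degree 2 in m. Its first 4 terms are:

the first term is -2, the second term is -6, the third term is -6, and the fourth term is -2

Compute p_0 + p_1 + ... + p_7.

1st diffs: -4, 0, 4.
2nd diffs: 4, 4 (constant).
Newton forward-difference form: p_m = -2 + (-4)·C(m,1) + 4·C(m,2).
Continuing: 6, 18, 34, 54.
Summing m = 0..7 (8 terms) gives 96.

96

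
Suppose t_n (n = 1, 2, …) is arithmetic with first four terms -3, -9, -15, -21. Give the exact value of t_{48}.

Common difference d = -6.
t_n = -3 + (n - 1)·(-6).
t_{48} = -3 + 47·(-6) = -285.

-285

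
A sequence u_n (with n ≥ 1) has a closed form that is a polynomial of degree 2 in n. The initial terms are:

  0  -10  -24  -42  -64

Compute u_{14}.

-442

1st diffs: -10, -14, -18, -22.
2nd diffs: -4, -4, -4 (constant).
So u_n = -2n^2 - 4n + 6.
Evaluating at n = 14 gives u_{14} = -442.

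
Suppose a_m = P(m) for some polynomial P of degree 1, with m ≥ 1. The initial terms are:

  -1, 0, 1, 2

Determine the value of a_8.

1st diffs: 1, 1, 1 (constant).
So a_m = m - 2.
Evaluating at m = 8 gives a_8 = 6.

6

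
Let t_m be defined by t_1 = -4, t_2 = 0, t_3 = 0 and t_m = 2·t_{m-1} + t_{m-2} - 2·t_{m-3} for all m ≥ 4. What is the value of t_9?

t_4 = 8; t_5 = 16; t_6 = 40; t_7 = 80; t_8 = 168; t_9 = 336.

336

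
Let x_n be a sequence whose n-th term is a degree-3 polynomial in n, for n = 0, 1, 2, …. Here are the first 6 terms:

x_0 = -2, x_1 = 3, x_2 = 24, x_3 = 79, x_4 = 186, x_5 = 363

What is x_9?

2131

1st diffs: 5, 21, 55, 107, 177.
2nd diffs: 16, 34, 52, 70.
3rd diffs: 18, 18, 18 (constant).
So x_n = 3n^3 - n^2 + 3n - 2.
Evaluating at n = 9 gives x_9 = 2131.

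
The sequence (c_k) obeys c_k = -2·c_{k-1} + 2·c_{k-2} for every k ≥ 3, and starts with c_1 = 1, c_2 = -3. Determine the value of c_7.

448

Step forward from the initial values:
c_3 = 8;  c_4 = -22;  c_5 = 60;  c_6 = -164;  c_7 = 448.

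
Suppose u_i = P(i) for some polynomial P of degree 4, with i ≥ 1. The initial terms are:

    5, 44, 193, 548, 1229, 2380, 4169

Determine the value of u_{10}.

15404

1st diffs: 39, 149, 355, 681, 1151, 1789.
2nd diffs: 110, 206, 326, 470, 638.
3rd diffs: 96, 120, 144, 168.
4th diffs: 24, 24, 24 (constant).
So u_i = i^4 + 6i^3 - 6i^2 + 4.
Evaluating at i = 10 gives u_{10} = 15404.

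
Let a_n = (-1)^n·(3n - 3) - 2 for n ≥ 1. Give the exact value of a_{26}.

73

(-1)^26 = 1; 3n - 3 at n=26 is 75; so a_{26} = 73.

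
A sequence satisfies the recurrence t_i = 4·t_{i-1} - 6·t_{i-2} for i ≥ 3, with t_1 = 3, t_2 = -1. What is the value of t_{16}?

t_3 = -22;  t_4 = -82;  t_5 = -196;  …;  t_{13} = -142912;  t_{14} = -609856;  t_{15} = -1581952;  t_{16} = -2668672.

-2668672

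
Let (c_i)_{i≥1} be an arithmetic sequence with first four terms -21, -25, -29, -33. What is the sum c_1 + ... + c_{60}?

-8340

Common difference d = -4.
c_i = -21 + (i - 1)·(-4).
c_{60} = -257; S = 60·(-21 + (-257))/2 = -8340.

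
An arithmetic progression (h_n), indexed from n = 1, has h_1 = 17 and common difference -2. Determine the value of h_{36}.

h_n = 17 + (n - 1)·(-2).
h_{36} = 17 + 35·(-2) = -53.

-53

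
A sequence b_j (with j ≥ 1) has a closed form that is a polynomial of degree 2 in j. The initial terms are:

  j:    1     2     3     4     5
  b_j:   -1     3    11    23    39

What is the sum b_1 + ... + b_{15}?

1st diffs: 4, 8, 12, 16.
2nd diffs: 4, 4, 4 (constant).
So b_j = 2j^2 - 2j - 1.
Continuing: …, 59, 83, 111, 143, …, b_{15} = 419.
Summing j = 1..15 (15 terms) gives 2225.

2225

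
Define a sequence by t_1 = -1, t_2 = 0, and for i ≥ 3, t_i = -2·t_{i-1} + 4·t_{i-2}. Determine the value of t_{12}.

Step forward from the initial values:
t_3 = -4;  t_4 = 8;  t_5 = -32;  t_6 = 96;  t_7 = -320;  t_8 = 1024;  t_9 = -3328;  t_{10} = 10752;  t_{11} = -34816;  t_{12} = 112640.

112640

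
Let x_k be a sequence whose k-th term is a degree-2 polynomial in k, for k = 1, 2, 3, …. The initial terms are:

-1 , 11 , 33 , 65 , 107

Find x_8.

1st diffs: 12, 22, 32, 42.
2nd diffs: 10, 10, 10 (constant).
Newton forward-difference form: x_k = -1 + 12·C(k-1,1) + 10·C(k-1,2).
At k = 8: k-1 = 7, so x_8 = -1 + 84 + 210 = 293.

293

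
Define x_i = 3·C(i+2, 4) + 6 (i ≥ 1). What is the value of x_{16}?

9186

C(18, 4) = 3060, so x_{16} = 9186.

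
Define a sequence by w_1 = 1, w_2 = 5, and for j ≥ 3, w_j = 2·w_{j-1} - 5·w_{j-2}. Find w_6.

Compute successive terms:
w_3 = 5  w_4 = -15  w_5 = -55  w_6 = -35.

-35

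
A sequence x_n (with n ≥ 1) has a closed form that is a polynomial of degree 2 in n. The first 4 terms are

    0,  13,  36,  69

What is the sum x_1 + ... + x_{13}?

3874

1st diffs: 13, 23, 33.
2nd diffs: 10, 10 (constant).
So x_n = 5n^2 - 2n - 3.
Continuing: …, 112, 165, 228, 301, …, x_{13} = 816.
Summing n = 1..13 (13 terms) gives 3874.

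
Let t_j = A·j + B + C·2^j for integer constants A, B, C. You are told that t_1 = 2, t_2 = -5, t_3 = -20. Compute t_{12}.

Write the equations: A + B + 2C = 2; 2A + B + 4C = -5; 3A + B + 8C = -20.
Subtracting the first from the second: A + 2C = -7.
Subtracting the second from the third: A + 4C = -15.
Solving: C = -4, A = 1, then B = 9.
Hence t_{12} = 1·12 + 9 + (-4)·4096 = -16363.

-16363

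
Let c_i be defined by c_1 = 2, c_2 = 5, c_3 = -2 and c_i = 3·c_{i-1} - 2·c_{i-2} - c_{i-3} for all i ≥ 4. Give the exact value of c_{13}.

1367

Compute successive terms:
c_4 = -18;  c_5 = -55;  c_6 = -127;  c_7 = -253;  c_8 = -450;  c_9 = -717;  c_{10} = -998;  c_{11} = -1110;  c_{12} = -617;  c_{13} = 1367.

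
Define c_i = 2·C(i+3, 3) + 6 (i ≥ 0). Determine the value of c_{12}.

916

C(15, 3) = 455, so c_{12} = 916.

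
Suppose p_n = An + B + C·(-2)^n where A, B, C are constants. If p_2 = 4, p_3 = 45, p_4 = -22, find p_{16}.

Plug in n = 2, 3, 4: 2A + B + 4C = 4; 3A + B - 8C = 45; 4A + B + 16C = -22.
Subtracting the first from the second: A - 12C = 41.
Subtracting the second from the third: A + 24C = -67.
Solving: C = -3, A = 5, then B = 6.
Hence p_{16} = 5·16 + 6 + (-3)·65536 = -196522.

-196522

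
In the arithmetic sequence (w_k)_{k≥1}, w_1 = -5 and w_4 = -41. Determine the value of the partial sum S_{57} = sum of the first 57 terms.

-19437

Common difference d = (-41 - (-5)) / (4 - 1) = -12.
w_k = -5 + (k - 1)·(-12).
w_{57} = -677; S = 57·(-5 + (-677))/2 = -19437.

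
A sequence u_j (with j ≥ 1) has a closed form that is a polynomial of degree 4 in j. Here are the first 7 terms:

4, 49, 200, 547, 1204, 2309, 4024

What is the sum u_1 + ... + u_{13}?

129116

1st diffs: 45, 151, 347, 657, 1105, 1715.
2nd diffs: 106, 196, 310, 448, 610.
3rd diffs: 90, 114, 138, 162.
4th diffs: 24, 24, 24 (constant).
Newton forward-difference form: u_j = 4 + 45·C(j-1,1) + 106·C(j-1,2) + 90·C(j-1,3) + 24·C(j-1,4).
Continuing: …, 6535, 10052, 14809, 21064, …, u_{13} = 39220.
Summing j = 1..13 (13 terms) gives 129116.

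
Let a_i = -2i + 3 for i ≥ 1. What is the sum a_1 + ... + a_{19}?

-323

Over i = 1..19: Σi = 190.
Total = (-2)·190 + (3)·19 = -323.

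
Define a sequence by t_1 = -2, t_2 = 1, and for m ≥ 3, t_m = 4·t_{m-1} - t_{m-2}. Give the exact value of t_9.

t_3 = 6, t_4 = 23, t_5 = 86, t_6 = 321, t_7 = 1198, t_8 = 4471, t_9 = 16686.

16686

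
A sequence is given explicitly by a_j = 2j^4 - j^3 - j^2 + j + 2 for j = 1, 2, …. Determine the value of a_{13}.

54771

a_{13} = 2·13^4 - 1·13^3 - 1·13^2 + 1·13 + 2 = 54771.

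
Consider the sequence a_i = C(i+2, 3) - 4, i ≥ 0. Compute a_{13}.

C(15, 3) = 455, so a_{13} = 451.

451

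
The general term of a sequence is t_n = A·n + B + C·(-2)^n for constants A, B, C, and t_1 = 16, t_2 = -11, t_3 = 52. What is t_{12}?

-20441

Write the equations: A + B - 2C = 16; 2A + B + 4C = -11; 3A + B - 8C = 52.
Subtracting the first from the second: A + 6C = -27.
Subtracting the second from the third: A - 12C = 63.
Solving: C = -5, A = 3, then B = 3.
Hence t_{12} = 3·12 + 3 + (-5)·4096 = -20441.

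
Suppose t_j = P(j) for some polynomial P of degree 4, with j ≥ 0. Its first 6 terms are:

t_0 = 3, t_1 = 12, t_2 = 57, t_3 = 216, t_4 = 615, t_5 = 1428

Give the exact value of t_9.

13980

1st diffs: 9, 45, 159, 399, 813.
2nd diffs: 36, 114, 240, 414.
3rd diffs: 78, 126, 174.
4th diffs: 48, 48 (constant).
So t_j = 2j^4 + j^3 + j^2 + 5j + 3.
Evaluating at j = 9 gives t_9 = 13980.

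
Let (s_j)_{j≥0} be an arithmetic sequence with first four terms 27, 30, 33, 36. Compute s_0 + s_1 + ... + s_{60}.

7137

Common difference d = 3.
s_j = 27 + (j - 0)·3.
s_{60} = 207; S = 61·(27 + 207)/2 = 7137.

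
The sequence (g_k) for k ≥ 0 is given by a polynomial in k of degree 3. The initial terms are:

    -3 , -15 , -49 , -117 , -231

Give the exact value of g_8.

-1387

1st diffs: -12, -34, -68, -114.
2nd diffs: -22, -34, -46.
3rd diffs: -12, -12 (constant).
Newton forward-difference form: g_k = -3 + (-12)·C(k,1) + (-22)·C(k,2) + (-12)·C(k,3).
At k = 8: k = 8, so g_8 = -3 - 96 - 616 - 672 = -1387.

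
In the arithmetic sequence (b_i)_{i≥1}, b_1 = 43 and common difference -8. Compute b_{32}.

b_i = 43 + (i - 1)·(-8).
b_{32} = 43 + 31·(-8) = -205.

-205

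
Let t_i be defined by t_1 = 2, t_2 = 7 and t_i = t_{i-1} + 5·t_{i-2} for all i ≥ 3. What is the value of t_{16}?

Iterate the recurrence:
t_3 = 17; t_4 = 52; t_5 = 137; …; t_{13} = 516242; t_{14} = 1442527; t_{15} = 4023737; t_{16} = 11236372.

11236372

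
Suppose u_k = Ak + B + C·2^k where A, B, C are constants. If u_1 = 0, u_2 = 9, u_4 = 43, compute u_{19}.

The three given values yield: A + B + 2C = 0; 2A + B + 4C = 9; 4A + B + 16C = 43.
Subtracting the first from the second: A + 2C = 9.
Subtracting the second from the third: 2A + 12C = 34.
Solving: C = 2, A = 5, then B = -9.
Therefore u_{19} = 95 + (-9) + 2·524288 = 1048662.

1048662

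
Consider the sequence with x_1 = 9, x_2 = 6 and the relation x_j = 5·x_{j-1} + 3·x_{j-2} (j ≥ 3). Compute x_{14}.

Compute successive terms:
x_3 = 57; x_4 = 303; x_5 = 1686; …; x_{11} = 48798462; x_{12} = 270410883; x_{13} = 1498449801; x_{14} = 8303481654.

8303481654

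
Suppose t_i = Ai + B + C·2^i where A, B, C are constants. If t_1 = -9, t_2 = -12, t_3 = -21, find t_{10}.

Plug in i = 1, 2, 3: A + B + 2C = -9; 2A + B + 4C = -12; 3A + B + 8C = -21.
Subtracting the first from the second: A + 2C = -3.
Subtracting the second from the third: A + 4C = -9.
Solving: C = -3, A = 3, then B = -6.
Hence t_{10} = 3·10 + (-6) + (-3)·1024 = -3048.

-3048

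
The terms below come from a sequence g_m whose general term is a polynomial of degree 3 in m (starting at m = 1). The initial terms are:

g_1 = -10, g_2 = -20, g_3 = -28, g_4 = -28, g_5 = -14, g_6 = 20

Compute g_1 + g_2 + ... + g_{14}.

1st diffs: -10, -8, 0, 14, 34.
2nd diffs: 2, 8, 14, 20.
3rd diffs: 6, 6, 6 (constant).
So g_m = m^3 - 5m^2 - 2m - 4.
Continuing: …, 80, 172, 302, 476, …, g_{14} = 1732.
Summing m = 1..14 (14 terms) gives 5684.

5684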